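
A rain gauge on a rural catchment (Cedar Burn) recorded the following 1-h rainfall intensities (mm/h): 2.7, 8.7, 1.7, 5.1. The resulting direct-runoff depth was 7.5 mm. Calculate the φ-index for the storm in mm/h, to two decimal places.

φ ≈ 3.15 mm/h

Only the 2 blocks with intensity above φ contribute runoff: 8.7, 5.1 mm/h.
Σ(I−φ)·Δt = d  ⇒  (8.7+5.1 − 2φ)·1 = 7.5
φ = (13.80 − 7.5/1) / 2 = 3.15 mm/h.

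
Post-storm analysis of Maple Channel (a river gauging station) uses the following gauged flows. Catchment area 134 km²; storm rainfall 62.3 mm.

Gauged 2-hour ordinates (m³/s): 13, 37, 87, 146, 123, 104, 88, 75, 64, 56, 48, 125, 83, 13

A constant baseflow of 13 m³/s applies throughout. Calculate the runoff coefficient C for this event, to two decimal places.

C ≈ 0.76

ΣQ_DR = 880.0 m³/s; V = ΣQ_DR·Δt = 6.336 × 10^6 m³.
Runoff depth d = V / A = 47.28 mm.
C = d / P = 47.28 / 62.3 = 0.76.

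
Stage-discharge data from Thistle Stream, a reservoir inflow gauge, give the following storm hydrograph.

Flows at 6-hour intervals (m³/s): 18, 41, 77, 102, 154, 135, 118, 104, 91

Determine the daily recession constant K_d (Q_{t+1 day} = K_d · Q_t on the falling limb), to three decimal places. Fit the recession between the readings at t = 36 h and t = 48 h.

K_d ≈ 0.595

Between t = 36 h and t = 48 h the flow falls from 118 to 91 m³/s over 2×6 h = 12 h.
Per-interval ratio K = (91/118)^(1/2) = 0.8782; K_d = K^(24/6) = 0.595.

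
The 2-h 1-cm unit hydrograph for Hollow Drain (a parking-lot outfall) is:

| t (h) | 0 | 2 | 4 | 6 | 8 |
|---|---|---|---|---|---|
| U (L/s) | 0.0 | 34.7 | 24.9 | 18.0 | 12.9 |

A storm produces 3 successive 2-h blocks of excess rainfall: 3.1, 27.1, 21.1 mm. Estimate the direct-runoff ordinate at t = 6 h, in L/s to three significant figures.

By discrete convolution, Q_j = Σ (P_i / 10 mm) · U_{j−i}.
At t = 6 h (j=3): Q = (3.1/10)·18.0 + (27.1/10)·24.9 + (21.1/10)·34.7 = 146 L/s.

Q ≈ 146 L/s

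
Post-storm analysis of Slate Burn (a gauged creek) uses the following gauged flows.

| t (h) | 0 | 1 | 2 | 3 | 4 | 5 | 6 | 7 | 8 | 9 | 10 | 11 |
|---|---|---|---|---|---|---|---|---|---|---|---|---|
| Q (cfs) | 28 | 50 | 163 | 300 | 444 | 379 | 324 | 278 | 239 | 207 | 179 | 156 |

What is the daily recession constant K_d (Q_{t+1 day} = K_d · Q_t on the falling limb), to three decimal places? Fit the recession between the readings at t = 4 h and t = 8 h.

Between t = 4 h and t = 8 h the flow falls from 444 to 239 cfs over 4×1 h = 4 h.
Per-interval ratio K = (239/444)^(1/4) = 0.8566; K_d = K^(24/1) = 0.024.

K_d ≈ 0.024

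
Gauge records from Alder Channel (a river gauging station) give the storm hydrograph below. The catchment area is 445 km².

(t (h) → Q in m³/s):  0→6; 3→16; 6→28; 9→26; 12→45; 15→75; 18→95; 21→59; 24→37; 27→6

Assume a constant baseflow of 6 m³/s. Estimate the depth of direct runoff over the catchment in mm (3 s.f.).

Direct runoff: 0.0, 10.0, 22.0, 20.0, 39.0, 69.0, 89.0, 53.0, 31.0, 0.0 m³/s; ΣQ_DR = 333.0 m³/s.
V = ΣQ_DR · Δt = 333.0 × 10800 s = 3.596 × 10^6 m³.
Over A = 445 km², depth = V / A = 8.08 mm.

d ≈ 8.08 mm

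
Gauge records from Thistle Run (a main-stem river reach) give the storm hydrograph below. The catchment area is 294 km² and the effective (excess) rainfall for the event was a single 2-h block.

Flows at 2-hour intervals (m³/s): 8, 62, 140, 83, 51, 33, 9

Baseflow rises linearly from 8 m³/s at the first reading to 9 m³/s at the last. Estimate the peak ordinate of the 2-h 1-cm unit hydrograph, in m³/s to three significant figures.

Direct runoff: 0.00, 53.83, 131.67, 74.50, 42.33, 24.17, 0.00 m³/s; ΣQ_DR = 326.5 m³/s, peak = 131.67 m³/s.
Runoff depth d = ΣQ_DR·Δt / A = 326.5 × 7200 / (294 km²) = 7.996 mm.
The 1-cm UH is the DRH scaled by (10 mm)/d, so U_p = 131.67 × 10/7.996 = 165 m³/s.

U_p ≈ 165 m³/s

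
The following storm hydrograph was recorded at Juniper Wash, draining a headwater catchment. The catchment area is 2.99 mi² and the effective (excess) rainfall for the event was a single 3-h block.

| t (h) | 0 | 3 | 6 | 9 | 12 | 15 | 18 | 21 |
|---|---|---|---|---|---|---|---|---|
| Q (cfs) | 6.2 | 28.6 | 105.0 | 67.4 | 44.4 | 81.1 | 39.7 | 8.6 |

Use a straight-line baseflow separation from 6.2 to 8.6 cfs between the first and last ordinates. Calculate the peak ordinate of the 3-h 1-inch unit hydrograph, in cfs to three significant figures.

U_p ≈ 196 cfs

Direct runoff: 0.00, 22.06, 98.11, 60.17, 36.83, 73.19, 31.44, 0.00 cfs; ΣQ_DR = 321.8 cfs, peak = 98.11 cfs.
Runoff depth d = ΣQ_DR·Δt / A = 321.8 × 10800 / (2.99 mi²) = 0.5003 in.
The 1-inch UH is the DRH scaled by (1 in)/d, so U_p = 98.11 × 1/0.5003 = 196 cfs.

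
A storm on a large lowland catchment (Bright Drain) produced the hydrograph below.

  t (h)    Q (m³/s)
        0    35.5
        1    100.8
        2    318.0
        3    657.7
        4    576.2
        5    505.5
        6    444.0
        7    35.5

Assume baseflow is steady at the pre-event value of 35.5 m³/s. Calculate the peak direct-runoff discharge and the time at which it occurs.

Subtracting baseflow gives direct-runoff ordinates: 0.0, 65.3, 282.5, 622.2, 540.7, 470.0, 408.5, 0.0 m³/s.
The maximum is 622.2 m³/s, occurring at the reading for t = 3 h.

Q_p = 622.2 m³/s at t = 3 h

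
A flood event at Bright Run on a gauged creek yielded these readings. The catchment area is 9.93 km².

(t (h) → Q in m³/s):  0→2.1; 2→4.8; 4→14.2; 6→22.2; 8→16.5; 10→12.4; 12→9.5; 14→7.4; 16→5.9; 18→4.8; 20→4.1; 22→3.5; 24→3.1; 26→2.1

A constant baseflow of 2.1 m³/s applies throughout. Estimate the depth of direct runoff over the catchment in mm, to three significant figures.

Direct runoff: 0.0, 2.7, 12.1, 20.1, 14.4, 10.3, 7.4, 5.3, 3.8, 2.7, 2.0, 1.4, 1.0, 0.0 m³/s; ΣQ_DR = 83.20 m³/s.
V = ΣQ_DR · Δt = 83.20 × 7200 s = 5.990 × 10^5 m³.
Over A = 9.93 km², depth = V / A = 60.3 mm.

d ≈ 60.3 mm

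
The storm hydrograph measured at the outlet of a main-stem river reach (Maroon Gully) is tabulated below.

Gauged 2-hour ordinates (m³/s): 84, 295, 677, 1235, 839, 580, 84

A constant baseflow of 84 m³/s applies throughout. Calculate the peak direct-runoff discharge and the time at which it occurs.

Q_p = 1151.0 m³/s at t = 6 h

Subtracting baseflow gives direct-runoff ordinates: 0.0, 211.0, 593.0, 1151.0, 755.0, 496.0, 0.0 m³/s.
The maximum is 1151.0 m³/s, occurring at the reading for t = 6 h.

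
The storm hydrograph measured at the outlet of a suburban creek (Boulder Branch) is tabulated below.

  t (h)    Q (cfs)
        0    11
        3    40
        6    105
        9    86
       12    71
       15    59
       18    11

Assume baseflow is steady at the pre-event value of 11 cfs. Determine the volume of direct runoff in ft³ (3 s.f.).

Direct-runoff ordinates (Q − Q_b): 0.0, 29.0, 94.0, 75.0, 60.0, 48.0, 0.0 cfs.
ΣQ_DR = 306.0 cfs.
With Δt = 3 h = 10800 s, V = ΣQ_DR · Δt = 306.0 × 10800 = 3.30 × 10^6 ft³.

V ≈ 3.30 × 10^6 ft³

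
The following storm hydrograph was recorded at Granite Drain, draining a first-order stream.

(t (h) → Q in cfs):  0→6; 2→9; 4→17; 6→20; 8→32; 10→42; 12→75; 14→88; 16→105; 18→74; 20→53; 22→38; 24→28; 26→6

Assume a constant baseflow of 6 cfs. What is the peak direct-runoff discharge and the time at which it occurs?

Subtracting baseflow gives direct-runoff ordinates: 0.0, 3.0, 11.0, 14.0, 26.0, 36.0, 69.0, 82.0, 99.0, 68.0, 47.0, 32.0, 22.0, 0.0 cfs.
The maximum is 99.0 cfs, occurring at the reading for t = 16 h.

Q_p = 99.0 cfs at t = 16 h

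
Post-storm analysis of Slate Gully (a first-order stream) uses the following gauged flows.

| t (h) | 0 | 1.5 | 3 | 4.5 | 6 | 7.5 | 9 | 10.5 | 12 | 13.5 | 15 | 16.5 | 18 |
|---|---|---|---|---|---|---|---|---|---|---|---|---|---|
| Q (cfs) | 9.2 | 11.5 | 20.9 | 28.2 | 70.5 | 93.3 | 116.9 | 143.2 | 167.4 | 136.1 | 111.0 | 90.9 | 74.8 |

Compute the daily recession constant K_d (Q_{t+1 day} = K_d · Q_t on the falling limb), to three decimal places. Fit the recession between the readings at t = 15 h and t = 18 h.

Between t = 15 h and t = 18 h the flow falls from 111.0 to 74.8 cfs over 2×1.5 h = 3 h.
Per-interval ratio K = (74.8/111.0)^(1/2) = 0.8209; K_d = K^(24/1.5) = 0.043.

K_d ≈ 0.043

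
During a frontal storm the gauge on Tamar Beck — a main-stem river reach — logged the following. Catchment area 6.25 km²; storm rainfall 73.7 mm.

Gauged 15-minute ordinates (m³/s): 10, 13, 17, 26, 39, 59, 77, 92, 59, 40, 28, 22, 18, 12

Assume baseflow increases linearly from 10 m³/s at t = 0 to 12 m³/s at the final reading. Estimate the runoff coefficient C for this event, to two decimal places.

C ≈ 0.70

ΣQ_DR = 358.0 m³/s; V = ΣQ_DR·Δt = 3.222 × 10^5 m³.
Runoff depth d = V / A = 51.55 mm.
C = d / P = 51.55 / 73.7 = 0.70.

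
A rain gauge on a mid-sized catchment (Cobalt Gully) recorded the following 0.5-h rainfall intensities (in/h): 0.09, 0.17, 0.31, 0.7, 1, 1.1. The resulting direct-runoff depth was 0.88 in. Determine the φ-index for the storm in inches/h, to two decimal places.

Only the 3 blocks with intensity above φ contribute runoff: 0.7, 1, 1.1 in/h.
Σ(I−φ)·Δt = d  ⇒  (0.7+1+1.1 − 3φ)·0.5 = 0.88
φ = (2.800 − 0.88/0.5) / 3 = 0.35 in/h.

φ ≈ 0.35 in/h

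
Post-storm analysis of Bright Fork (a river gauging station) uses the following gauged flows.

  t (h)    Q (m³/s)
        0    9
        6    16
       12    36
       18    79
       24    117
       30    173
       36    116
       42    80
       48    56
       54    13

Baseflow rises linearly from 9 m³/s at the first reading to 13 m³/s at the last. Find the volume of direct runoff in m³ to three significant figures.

Direct-runoff ordinates (Q − Q_b): 0.00, 6.56, 26.11, 68.67, 106.22, 161.78, 104.33, 67.89, 43.44, 0.00 m³/s.
ΣQ_DR = 585.0 m³/s.
With Δt = 6 h = 21600 s, V = ΣQ_DR · Δt = 585.0 × 21600 = 1.26 × 10^7 m³.

V ≈ 1.26 × 10^7 m³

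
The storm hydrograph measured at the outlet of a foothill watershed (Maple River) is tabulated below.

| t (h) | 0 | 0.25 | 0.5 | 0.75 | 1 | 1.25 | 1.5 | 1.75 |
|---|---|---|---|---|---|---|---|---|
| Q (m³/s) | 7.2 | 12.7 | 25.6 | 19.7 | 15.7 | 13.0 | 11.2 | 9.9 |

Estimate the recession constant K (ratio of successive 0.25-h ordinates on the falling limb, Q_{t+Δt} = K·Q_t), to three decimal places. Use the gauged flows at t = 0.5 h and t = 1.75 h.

K ≈ 0.827

Using the recession-limb readings at t = 0.5 h and t = 1.75 h: Q falls from 25.6 to 9.9 m³/s over 5 intervals.
K = (Q₂/Q₁)^(1/5) = (9.9/25.6)^(1/5) = 0.827.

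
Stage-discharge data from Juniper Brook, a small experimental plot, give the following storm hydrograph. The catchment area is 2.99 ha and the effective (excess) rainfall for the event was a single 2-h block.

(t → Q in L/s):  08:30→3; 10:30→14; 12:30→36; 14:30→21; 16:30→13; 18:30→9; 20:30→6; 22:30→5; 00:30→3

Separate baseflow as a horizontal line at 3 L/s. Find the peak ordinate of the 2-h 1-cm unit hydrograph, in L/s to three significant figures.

U_p ≈ 16.5 L/s

Direct runoff: 0.0, 11.0, 33.0, 18.0, 10.0, 6.0, 3.0, 2.0, 0.0 L/s; ΣQ_DR = 83.00 L/s, peak = 33.0 L/s.
Runoff depth d = ΣQ_DR·Δt / A = 83.00 × 7200 / (2.99 ha) = 19.99 mm.
The 1-cm UH is the DRH scaled by (10 mm)/d, so U_p = 33.0 × 10/19.99 = 16.5 L/s.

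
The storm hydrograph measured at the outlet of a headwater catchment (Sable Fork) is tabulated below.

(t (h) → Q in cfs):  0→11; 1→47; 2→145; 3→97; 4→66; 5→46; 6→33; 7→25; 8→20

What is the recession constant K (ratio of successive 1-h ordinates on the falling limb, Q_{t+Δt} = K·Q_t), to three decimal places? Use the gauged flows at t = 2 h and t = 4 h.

Using the recession-limb readings at t = 2 h and t = 4 h: Q falls from 145 to 66 cfs over 2 intervals.
K = (Q₂/Q₁)^(1/2) = (66/145)^(1/2) = 0.675.

K ≈ 0.675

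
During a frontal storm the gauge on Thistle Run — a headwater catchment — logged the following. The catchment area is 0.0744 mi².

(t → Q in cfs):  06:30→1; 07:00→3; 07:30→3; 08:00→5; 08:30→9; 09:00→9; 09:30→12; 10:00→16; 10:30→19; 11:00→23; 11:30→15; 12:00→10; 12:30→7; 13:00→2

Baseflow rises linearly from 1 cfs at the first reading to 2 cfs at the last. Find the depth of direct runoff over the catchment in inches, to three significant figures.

d ≈ 1.18 in

Direct runoff: 0.00, 1.92, 1.85, 3.77, 7.69, 7.62, 10.54, 14.46, 17.38, 21.31, 13.23, 8.15, 5.08, 0.00 cfs; ΣQ_DR = 113.0 cfs.
V = ΣQ_DR · Δt = 113.0 × 1800 s = 2.034 × 10^5 ft³.
Over A = 0.0744 mi², depth = V / A = 1.18 in.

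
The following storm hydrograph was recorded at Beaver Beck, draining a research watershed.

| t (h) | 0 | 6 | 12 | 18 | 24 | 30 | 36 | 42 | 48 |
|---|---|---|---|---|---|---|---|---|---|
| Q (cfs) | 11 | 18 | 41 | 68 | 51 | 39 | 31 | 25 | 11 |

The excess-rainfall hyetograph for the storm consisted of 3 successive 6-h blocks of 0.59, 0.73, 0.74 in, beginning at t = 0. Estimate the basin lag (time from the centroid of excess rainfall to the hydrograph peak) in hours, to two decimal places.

t_L ≈ 8.56 h

Centroid of excess rainfall: t_c = Σ P_i·t̄_i / ΣP_i = 9.4369 h (block centres at 3, 9, 15 h).
Hydrograph peak occurs at t = 18 h, so basin lag t_L = 18 − 9.4369 = 8.56 h.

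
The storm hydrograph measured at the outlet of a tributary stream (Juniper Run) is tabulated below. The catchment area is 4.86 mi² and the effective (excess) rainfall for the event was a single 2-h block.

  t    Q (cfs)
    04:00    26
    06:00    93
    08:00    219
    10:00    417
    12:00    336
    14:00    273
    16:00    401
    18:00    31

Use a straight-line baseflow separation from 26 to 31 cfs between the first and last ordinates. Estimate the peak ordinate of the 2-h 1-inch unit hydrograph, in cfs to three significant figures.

Direct runoff: 0.00, 66.29, 191.57, 388.86, 307.14, 243.43, 370.71, 0.00 cfs; ΣQ_DR = 1568 cfs, peak = 388.86 cfs.
Runoff depth d = ΣQ_DR·Δt / A = 1568 × 7200 / (4.86 mi²) = 0.9999 in.
The 1-inch UH is the DRH scaled by (1 in)/d, so U_p = 388.86 × 1/0.9999 = 389 cfs.

U_p ≈ 389 cfs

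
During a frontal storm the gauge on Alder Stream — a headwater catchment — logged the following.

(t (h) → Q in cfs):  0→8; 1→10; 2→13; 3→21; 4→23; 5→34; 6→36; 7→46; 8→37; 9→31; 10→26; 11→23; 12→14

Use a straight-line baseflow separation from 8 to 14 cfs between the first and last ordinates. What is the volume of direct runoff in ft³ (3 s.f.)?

Direct-runoff ordinates (Q − Q_b): 0.00, 1.50, 4.00, 11.50, 13.00, 23.50, 25.00, 34.50, 25.00, 18.50, 13.00, 9.50, 0.00 cfs.
ΣQ_DR = 179.0 cfs.
With Δt = 1 h = 3600 s, V = ΣQ_DR · Δt = 179.0 × 3600 = 6.44 × 10^5 ft³.

V ≈ 6.44 × 10^5 ft³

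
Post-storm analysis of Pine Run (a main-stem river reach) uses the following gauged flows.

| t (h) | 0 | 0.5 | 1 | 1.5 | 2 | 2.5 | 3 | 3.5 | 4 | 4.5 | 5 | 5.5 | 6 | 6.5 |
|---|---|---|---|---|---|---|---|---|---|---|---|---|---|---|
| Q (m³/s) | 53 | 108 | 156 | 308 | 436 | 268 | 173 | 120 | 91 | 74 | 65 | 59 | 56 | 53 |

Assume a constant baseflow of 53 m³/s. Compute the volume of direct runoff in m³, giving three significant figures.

V ≈ 2.30 × 10^6 m³

Direct-runoff ordinates (Q − Q_b): 0.0, 55.0, 103.0, 255.0, 383.0, 215.0, 120.0, 67.0, 38.0, 21.0, 12.0, 6.0, 3.0, 0.0 m³/s.
ΣQ_DR = 1278 m³/s.
With Δt = 0.5 h = 1800 s, V = ΣQ_DR · Δt = 1278 × 1800 = 2.30 × 10^6 m³.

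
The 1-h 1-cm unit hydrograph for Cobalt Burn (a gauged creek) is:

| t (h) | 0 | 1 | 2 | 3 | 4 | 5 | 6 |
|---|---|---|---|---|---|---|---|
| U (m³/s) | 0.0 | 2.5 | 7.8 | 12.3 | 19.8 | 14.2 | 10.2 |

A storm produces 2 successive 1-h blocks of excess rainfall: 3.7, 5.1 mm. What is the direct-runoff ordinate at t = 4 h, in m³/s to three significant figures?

Q ≈ 13.6 m³/s

By discrete convolution, Q_j = Σ (P_i / 10 mm) · U_{j−i}.
At t = 4 h (j=4): Q = (3.7/10)·19.8 + (5.1/10)·12.3 = 13.6 m³/s.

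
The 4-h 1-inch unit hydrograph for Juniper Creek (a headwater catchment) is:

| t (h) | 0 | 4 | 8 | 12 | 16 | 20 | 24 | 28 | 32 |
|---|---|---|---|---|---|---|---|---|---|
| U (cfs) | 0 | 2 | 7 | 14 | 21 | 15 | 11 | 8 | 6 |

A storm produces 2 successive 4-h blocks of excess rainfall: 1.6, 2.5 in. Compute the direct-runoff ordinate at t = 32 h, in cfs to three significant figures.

By discrete convolution, Q_j = Σ (P_i / 1 in) · U_{j−i}.
At t = 32 h (j=8): Q = (1.6/1)·6 + (2.5/1)·8 = 29.6 cfs.

Q ≈ 29.6 cfs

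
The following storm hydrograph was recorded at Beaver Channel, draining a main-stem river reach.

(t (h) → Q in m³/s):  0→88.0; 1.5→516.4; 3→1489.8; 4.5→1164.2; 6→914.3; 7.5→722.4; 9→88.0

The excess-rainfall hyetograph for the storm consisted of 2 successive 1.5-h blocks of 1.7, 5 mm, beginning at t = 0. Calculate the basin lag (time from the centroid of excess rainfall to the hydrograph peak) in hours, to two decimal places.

Centroid of excess rainfall: t_c = Σ P_i·t̄_i / ΣP_i = 1.8694 h (block centres at 0.75, 2.25 h).
Hydrograph peak occurs at t = 3 h, so basin lag t_L = 3 − 1.8694 = 1.13 h.

t_L ≈ 1.13 h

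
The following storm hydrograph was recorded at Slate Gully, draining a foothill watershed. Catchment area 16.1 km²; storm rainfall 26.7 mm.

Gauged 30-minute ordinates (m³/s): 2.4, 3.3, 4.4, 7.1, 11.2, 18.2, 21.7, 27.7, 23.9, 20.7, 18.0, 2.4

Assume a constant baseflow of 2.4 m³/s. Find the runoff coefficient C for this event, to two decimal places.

C ≈ 0.55

ΣQ_DR = 132.2 m³/s; V = ΣQ_DR·Δt = 2.380 × 10^5 m³.
Runoff depth d = V / A = 14.78 mm.
C = d / P = 14.78 / 26.7 = 0.55.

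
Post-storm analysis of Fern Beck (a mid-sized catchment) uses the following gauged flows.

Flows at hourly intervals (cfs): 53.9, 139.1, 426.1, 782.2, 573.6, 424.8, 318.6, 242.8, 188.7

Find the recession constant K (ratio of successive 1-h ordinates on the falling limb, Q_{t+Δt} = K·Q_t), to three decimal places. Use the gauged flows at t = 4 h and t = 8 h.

K ≈ 0.757

Using the recession-limb readings at t = 4 h and t = 8 h: Q falls from 573.6 to 188.7 cfs over 4 intervals.
K = (Q₂/Q₁)^(1/4) = (188.7/573.6)^(1/4) = 0.757.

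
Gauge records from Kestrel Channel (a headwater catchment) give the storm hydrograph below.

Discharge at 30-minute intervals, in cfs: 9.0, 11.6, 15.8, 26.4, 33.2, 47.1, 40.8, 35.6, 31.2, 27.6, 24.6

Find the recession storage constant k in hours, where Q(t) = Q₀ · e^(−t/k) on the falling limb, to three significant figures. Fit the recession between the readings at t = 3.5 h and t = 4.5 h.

k ≈ 3.93 h

On the falling limb, Q drops from 35.6 to 27.6 cfs between t = 3.5 h and t = 4.5 h (Δt = 1 h).
k = −Δt / ln(Q₂/Q₁) = −1 / ln(27.6/35.6) = 3.93 h.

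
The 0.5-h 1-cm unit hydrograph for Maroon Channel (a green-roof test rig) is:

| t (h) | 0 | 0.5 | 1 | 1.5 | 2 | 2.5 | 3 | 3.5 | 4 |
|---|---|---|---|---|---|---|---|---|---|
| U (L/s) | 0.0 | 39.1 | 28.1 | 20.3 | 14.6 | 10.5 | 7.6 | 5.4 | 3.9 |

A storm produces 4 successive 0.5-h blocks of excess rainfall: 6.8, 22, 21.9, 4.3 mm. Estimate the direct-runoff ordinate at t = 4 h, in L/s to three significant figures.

Q ≈ 35.7 L/s

By discrete convolution, Q_j = Σ (P_i / 10 mm) · U_{j−i}.
At t = 4 h (j=8): Q = (6.8/10)·3.9 + (22/10)·5.4 + (21.9/10)·7.6 + (4.3/10)·10.5 = 35.7 L/s.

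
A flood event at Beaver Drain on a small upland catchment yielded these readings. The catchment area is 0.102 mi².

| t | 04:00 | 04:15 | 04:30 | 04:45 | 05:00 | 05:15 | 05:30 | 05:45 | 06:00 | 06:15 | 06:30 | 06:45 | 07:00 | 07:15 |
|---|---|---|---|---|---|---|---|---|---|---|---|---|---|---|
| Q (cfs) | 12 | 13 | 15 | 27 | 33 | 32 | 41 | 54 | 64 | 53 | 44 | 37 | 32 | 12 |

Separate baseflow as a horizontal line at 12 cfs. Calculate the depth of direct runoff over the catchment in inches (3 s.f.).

d ≈ 1.14 in

Direct runoff: 0.0, 1.0, 3.0, 15.0, 21.0, 20.0, 29.0, 42.0, 52.0, 41.0, 32.0, 25.0, 20.0, 0.0 cfs; ΣQ_DR = 301.0 cfs.
V = ΣQ_DR · Δt = 301.0 × 900 s = 2.709 × 10^5 ft³.
Over A = 0.102 mi², depth = V / A = 1.14 in.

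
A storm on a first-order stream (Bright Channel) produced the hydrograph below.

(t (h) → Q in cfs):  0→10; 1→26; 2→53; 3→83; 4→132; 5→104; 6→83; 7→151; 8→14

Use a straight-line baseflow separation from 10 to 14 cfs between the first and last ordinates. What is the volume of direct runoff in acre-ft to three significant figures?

V ≈ 45.3 acre-ft

Direct-runoff ordinates (Q − Q_b): 0.00, 15.50, 42.00, 71.50, 120.00, 91.50, 70.00, 137.50, 0.00 cfs.
ΣQ_DR = 548.0 cfs.
With Δt = 1 h = 3600 s, V = ΣQ_DR · Δt = 548.0 × 3600 = 1.97 × 10^6 ft³ = 45.3 acre-ft.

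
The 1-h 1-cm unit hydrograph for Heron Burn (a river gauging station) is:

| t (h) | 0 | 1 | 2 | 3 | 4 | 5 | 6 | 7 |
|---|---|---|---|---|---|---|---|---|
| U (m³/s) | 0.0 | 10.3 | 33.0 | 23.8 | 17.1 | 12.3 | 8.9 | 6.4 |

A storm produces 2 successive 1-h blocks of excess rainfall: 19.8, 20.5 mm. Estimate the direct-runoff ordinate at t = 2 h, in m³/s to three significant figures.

Q ≈ 86.5 m³/s

By discrete convolution, Q_j = Σ (P_i / 10 mm) · U_{j−i}.
At t = 2 h (j=2): Q = (19.8/10)·33.0 + (20.5/10)·10.3 = 86.5 m³/s.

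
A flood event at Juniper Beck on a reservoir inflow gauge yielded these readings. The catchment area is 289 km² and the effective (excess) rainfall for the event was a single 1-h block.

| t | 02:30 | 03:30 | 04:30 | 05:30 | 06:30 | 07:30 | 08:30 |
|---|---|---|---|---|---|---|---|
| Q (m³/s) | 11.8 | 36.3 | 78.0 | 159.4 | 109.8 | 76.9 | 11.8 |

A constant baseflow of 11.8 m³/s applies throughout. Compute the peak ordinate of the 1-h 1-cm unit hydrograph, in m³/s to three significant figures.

U_p ≈ 295 m³/s

Direct runoff: 0.0, 24.5, 66.2, 147.6, 98.0, 65.1, 0.0 m³/s; ΣQ_DR = 401.4 m³/s, peak = 147.6 m³/s.
Runoff depth d = ΣQ_DR·Δt / A = 401.4 × 3600 / (289 km²) = 5.000 mm.
The 1-cm UH is the DRH scaled by (10 mm)/d, so U_p = 147.6 × 10/5.000 = 295 m³/s.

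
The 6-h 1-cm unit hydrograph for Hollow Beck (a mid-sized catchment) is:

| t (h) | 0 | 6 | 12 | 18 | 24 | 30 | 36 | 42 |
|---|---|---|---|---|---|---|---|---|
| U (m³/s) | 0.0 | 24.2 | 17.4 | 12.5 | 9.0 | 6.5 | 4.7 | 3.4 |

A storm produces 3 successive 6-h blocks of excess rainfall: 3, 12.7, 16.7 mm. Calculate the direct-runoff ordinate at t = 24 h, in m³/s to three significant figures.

Q ≈ 47.6 m³/s

By discrete convolution, Q_j = Σ (P_i / 10 mm) · U_{j−i}.
At t = 24 h (j=4): Q = (3/10)·9.0 + (12.7/10)·12.5 + (16.7/10)·17.4 = 47.6 m³/s.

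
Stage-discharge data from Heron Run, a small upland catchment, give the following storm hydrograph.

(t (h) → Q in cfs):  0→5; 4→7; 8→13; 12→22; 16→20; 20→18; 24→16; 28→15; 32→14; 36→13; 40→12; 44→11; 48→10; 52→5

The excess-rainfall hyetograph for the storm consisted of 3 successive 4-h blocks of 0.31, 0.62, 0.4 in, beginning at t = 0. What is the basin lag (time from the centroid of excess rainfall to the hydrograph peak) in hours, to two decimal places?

t_L ≈ 5.73 h

Centroid of excess rainfall: t_c = Σ P_i·t̄_i / ΣP_i = 6.2707 h (block centres at 2, 6, 10 h).
Hydrograph peak occurs at t = 12 h, so basin lag t_L = 12 − 6.2707 = 5.73 h.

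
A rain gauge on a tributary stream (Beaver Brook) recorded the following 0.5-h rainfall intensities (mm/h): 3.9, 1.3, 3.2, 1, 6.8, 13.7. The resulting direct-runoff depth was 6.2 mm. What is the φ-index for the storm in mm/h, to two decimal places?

φ ≈ 4.05 mm/h

Only the 2 blocks with intensity above φ contribute runoff: 6.8, 13.7 mm/h.
Σ(I−φ)·Δt = d  ⇒  (6.8+13.7 − 2φ)·0.5 = 6.2
φ = (20.50 − 6.2/0.5) / 2 = 4.05 mm/h.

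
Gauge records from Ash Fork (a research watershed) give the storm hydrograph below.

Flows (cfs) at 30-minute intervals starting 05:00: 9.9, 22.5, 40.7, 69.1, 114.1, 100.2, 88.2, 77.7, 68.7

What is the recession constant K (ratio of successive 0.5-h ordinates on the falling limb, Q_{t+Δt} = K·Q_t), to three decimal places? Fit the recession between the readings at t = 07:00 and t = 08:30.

Using the recession-limb readings at t = 07:00 and t = 08:30: Q falls from 114.1 to 77.7 cfs over 3 intervals.
K = (Q₂/Q₁)^(1/3) = (77.7/114.1)^(1/3) = 0.880.

K ≈ 0.880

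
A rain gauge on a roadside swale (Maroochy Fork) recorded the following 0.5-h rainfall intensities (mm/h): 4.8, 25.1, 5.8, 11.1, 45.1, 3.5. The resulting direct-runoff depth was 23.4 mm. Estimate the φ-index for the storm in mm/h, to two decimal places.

φ ≈ 11.70 mm/h

Only the 2 blocks with intensity above φ contribute runoff: 25.1, 45.1 mm/h.
Σ(I−φ)·Δt = d  ⇒  (25.1+45.1 − 2φ)·0.5 = 23.4
φ = (70.20 − 23.4/0.5) / 2 = 11.70 mm/h.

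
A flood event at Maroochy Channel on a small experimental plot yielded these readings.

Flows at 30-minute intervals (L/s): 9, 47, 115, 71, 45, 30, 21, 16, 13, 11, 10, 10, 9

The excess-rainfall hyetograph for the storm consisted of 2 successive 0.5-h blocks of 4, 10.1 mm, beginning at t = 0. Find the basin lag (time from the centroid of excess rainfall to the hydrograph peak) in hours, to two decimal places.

t_L ≈ 0.39 h

Centroid of excess rainfall: t_c = Σ P_i·t̄_i / ΣP_i = 0.6082 h (block centres at 0.25, 0.75 h).
Hydrograph peak occurs at t = 1 h, so basin lag t_L = 1 − 0.6082 = 0.39 h.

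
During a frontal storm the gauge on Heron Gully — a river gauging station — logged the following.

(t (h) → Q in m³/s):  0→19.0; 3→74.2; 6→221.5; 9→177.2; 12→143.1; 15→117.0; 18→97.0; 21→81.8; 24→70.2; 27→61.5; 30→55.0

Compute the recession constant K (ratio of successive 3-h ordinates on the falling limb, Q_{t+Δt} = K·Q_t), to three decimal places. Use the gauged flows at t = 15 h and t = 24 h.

K ≈ 0.843

Using the recession-limb readings at t = 15 h and t = 24 h: Q falls from 117.0 to 70.2 m³/s over 3 intervals.
K = (Q₂/Q₁)^(1/3) = (70.2/117.0)^(1/3) = 0.843.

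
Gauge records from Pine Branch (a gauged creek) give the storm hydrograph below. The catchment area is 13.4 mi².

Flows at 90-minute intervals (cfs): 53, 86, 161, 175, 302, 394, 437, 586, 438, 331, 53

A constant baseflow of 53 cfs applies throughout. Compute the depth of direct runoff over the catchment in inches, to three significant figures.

Direct runoff: 0.0, 33.0, 108.0, 122.0, 249.0, 341.0, 384.0, 533.0, 385.0, 278.0, 0.0 cfs; ΣQ_DR = 2433 cfs.
V = ΣQ_DR · Δt = 2433 × 5400 s = 1.314 × 10^7 ft³.
Over A = 13.4 mi², depth = V / A = 0.422 in.

d ≈ 0.422 in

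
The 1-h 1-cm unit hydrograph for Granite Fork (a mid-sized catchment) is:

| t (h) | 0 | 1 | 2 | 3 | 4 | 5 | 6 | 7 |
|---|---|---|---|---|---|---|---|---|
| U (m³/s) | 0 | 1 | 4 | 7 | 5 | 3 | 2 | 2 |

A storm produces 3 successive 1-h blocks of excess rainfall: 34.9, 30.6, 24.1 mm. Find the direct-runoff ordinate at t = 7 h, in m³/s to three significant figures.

By discrete convolution, Q_j = Σ (P_i / 10 mm) · U_{j−i}.
At t = 7 h (j=7): Q = (34.9/10)·2 + (30.6/10)·2 + (24.1/10)·3 = 20.3 m³/s.

Q ≈ 20.3 m³/s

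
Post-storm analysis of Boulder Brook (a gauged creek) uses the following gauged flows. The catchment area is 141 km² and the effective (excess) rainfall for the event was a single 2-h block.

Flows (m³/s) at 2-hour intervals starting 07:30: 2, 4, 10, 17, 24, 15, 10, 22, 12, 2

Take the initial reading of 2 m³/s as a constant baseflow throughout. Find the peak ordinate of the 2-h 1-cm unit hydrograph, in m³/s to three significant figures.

U_p ≈ 44.0 m³/s

Direct runoff: 0.0, 2.0, 8.0, 15.0, 22.0, 13.0, 8.0, 20.0, 10.0, 0.0 m³/s; ΣQ_DR = 98.00 m³/s, peak = 22.0 m³/s.
Runoff depth d = ΣQ_DR·Δt / A = 98.00 × 7200 / (141 km²) = 5.004 mm.
The 1-cm UH is the DRH scaled by (10 mm)/d, so U_p = 22.0 × 10/5.004 = 44.0 m³/s.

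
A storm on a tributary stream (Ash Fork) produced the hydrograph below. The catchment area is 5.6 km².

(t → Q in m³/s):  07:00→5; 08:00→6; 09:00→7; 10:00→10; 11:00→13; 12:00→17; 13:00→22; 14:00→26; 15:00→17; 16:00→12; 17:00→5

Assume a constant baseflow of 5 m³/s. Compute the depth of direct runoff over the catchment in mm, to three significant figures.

d ≈ 54.6 mm

Direct runoff: 0.0, 1.0, 2.0, 5.0, 8.0, 12.0, 17.0, 21.0, 12.0, 7.0, 0.0 m³/s; ΣQ_DR = 85.00 m³/s.
V = ΣQ_DR · Δt = 85.00 × 3600 s = 3.060 × 10^5 m³.
Over A = 5.6 km², depth = V / A = 54.6 mm.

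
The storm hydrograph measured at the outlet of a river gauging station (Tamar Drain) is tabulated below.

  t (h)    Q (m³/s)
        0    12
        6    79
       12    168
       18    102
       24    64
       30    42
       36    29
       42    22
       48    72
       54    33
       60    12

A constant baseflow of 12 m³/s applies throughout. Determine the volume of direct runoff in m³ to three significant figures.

V ≈ 1.09 × 10^7 m³

Direct-runoff ordinates (Q − Q_b): 0.0, 67.0, 156.0, 90.0, 52.0, 30.0, 17.0, 10.0, 60.0, 21.0, 0.0 m³/s.
ΣQ_DR = 503.0 m³/s.
With Δt = 6 h = 21600 s, V = ΣQ_DR · Δt = 503.0 × 21600 = 1.09 × 10^7 m³.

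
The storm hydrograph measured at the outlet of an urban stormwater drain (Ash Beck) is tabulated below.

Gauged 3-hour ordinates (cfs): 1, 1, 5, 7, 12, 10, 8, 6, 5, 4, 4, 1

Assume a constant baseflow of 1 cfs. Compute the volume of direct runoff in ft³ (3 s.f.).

V ≈ 5.62 × 10^5 ft³

Direct-runoff ordinates (Q − Q_b): 0.0, 0.0, 4.0, 6.0, 11.0, 9.0, 7.0, 5.0, 4.0, 3.0, 3.0, 0.0 cfs.
ΣQ_DR = 52.00 cfs.
With Δt = 3 h = 10800 s, V = ΣQ_DR · Δt = 52.00 × 10800 = 5.62 × 10^5 ft³.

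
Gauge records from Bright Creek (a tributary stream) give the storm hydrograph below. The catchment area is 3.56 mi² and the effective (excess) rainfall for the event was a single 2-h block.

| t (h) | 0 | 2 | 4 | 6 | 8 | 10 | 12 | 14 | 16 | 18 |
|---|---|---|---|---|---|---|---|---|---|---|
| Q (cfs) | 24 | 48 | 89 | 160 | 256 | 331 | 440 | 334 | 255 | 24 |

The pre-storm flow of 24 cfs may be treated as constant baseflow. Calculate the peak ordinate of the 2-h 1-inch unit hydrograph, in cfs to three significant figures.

U_p ≈ 278 cfs

Direct runoff: 0.0, 24.0, 65.0, 136.0, 232.0, 307.0, 416.0, 310.0, 231.0, 0.0 cfs; ΣQ_DR = 1721 cfs, peak = 416.0 cfs.
Runoff depth d = ΣQ_DR·Δt / A = 1721 × 7200 / (3.56 mi²) = 1.498 in.
The 1-inch UH is the DRH scaled by (1 in)/d, so U_p = 416.0 × 1/1.498 = 278 cfs.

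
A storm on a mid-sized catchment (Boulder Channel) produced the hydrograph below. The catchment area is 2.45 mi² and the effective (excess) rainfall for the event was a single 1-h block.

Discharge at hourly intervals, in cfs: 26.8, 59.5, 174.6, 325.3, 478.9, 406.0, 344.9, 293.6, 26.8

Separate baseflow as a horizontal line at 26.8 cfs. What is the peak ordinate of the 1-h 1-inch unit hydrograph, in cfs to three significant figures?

Direct runoff: 0.0, 32.7, 147.8, 298.5, 452.1, 379.2, 318.1, 266.8, 0.0 cfs; ΣQ_DR = 1895 cfs, peak = 452.1 cfs.
Runoff depth d = ΣQ_DR·Δt / A = 1895 × 3600 / (2.45 mi²) = 1.199 in.
The 1-inch UH is the DRH scaled by (1 in)/d, so U_p = 452.1 × 1/1.199 = 377 cfs.

U_p ≈ 377 cfs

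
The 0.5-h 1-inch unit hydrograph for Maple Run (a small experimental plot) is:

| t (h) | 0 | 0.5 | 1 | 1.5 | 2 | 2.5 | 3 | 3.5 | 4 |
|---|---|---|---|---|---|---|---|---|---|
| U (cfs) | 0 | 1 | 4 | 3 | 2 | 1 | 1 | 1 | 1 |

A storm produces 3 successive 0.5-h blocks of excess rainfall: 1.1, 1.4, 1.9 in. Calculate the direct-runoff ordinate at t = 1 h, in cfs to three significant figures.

By discrete convolution, Q_j = Σ (P_i / 1 in) · U_{j−i}.
At t = 1 h (j=2): Q = (1.1/1)·4 + (1.4/1)·1 + (1.9/1)·0 = 5.80 cfs.

Q ≈ 5.80 cfs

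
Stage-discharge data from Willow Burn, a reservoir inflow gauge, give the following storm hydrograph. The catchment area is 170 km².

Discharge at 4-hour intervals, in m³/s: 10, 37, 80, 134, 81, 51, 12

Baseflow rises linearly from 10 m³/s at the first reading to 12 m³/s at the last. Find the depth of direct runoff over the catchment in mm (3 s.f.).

Direct runoff: 0.00, 26.67, 69.33, 123.00, 69.67, 39.33, 0.00 m³/s; ΣQ_DR = 328.0 m³/s.
V = ΣQ_DR · Δt = 328.0 × 14400 s = 4.723 × 10^6 m³.
Over A = 170 km², depth = V / A = 27.8 mm.

d ≈ 27.8 mm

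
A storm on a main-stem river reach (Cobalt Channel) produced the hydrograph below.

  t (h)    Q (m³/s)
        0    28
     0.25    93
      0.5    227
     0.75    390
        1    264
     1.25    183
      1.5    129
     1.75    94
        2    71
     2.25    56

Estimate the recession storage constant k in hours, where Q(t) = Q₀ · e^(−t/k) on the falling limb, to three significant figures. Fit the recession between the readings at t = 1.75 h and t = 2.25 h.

On the falling limb, Q drops from 94 to 56 m³/s between t = 1.75 h and t = 2.25 h (Δt = 0.5 h).
k = −Δt / ln(Q₂/Q₁) = −0.5 / ln(56/94) = 0.965 h.

k ≈ 0.965 h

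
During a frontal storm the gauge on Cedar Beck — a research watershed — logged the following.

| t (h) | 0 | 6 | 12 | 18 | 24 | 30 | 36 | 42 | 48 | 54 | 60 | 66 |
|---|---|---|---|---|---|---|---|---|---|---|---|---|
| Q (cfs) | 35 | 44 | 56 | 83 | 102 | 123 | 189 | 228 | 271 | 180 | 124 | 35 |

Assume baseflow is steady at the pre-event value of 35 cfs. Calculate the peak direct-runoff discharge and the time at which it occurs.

Q_p = 236.0 cfs at t = 48 h

Subtracting baseflow gives direct-runoff ordinates: 0.0, 9.0, 21.0, 48.0, 67.0, 88.0, 154.0, 193.0, 236.0, 145.0, 89.0, 0.0 cfs.
The maximum is 236.0 cfs, occurring at the reading for t = 48 h.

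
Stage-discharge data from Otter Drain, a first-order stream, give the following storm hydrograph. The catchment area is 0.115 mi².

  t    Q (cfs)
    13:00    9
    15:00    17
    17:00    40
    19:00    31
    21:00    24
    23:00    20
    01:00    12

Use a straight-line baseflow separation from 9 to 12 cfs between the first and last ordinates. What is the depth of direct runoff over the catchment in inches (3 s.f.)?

d ≈ 2.14 in

Direct runoff: 0.00, 7.50, 30.00, 20.50, 13.00, 8.50, 0.00 cfs; ΣQ_DR = 79.50 cfs.
V = ΣQ_DR · Δt = 79.50 × 7200 s = 5.724 × 10^5 ft³.
Over A = 0.115 mi², depth = V / A = 2.14 in.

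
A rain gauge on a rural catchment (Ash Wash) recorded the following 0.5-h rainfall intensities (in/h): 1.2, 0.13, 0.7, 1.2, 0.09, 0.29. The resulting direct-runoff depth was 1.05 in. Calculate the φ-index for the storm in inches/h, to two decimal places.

φ ≈ 0.33 in/h

Only the 3 blocks with intensity above φ contribute runoff: 1.2, 0.7, 1.2 in/h.
Σ(I−φ)·Δt = d  ⇒  (1.2+0.7+1.2 − 3φ)·0.5 = 1.05
φ = (3.100 − 1.05/0.5) / 3 = 0.33 in/h.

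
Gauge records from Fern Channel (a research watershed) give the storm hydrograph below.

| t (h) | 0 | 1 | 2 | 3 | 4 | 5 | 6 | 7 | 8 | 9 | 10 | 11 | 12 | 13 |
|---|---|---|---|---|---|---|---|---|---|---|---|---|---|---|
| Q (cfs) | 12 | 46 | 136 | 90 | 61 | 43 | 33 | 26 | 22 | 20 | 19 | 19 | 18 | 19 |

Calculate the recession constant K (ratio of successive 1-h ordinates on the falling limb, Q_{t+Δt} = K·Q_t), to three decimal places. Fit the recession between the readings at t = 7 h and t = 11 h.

K ≈ 0.925

Using the recession-limb readings at t = 7 h and t = 11 h: Q falls from 26 to 19 cfs over 4 intervals.
K = (Q₂/Q₁)^(1/4) = (19/26)^(1/4) = 0.925.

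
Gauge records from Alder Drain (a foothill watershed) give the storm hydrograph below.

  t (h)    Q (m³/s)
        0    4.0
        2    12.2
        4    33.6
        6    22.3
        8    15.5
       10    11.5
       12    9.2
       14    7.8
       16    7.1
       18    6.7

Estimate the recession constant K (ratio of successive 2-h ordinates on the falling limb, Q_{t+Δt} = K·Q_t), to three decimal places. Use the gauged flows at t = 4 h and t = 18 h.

Using the recession-limb readings at t = 4 h and t = 18 h: Q falls from 33.6 to 6.7 m³/s over 7 intervals.
K = (Q₂/Q₁)^(1/7) = (6.7/33.6)^(1/7) = 0.794.

K ≈ 0.794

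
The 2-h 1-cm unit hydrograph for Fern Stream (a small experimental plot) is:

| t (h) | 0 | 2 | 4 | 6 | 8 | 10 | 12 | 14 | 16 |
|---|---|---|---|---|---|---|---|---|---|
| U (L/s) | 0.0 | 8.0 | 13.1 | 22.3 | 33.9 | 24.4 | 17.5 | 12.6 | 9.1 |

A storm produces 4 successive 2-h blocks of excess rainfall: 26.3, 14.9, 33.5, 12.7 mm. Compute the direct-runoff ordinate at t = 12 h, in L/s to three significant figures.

By discrete convolution, Q_j = Σ (P_i / 10 mm) · U_{j−i}.
At t = 12 h (j=6): Q = (26.3/10)·17.5 + (14.9/10)·24.4 + (33.5/10)·33.9 + (12.7/10)·22.3 = 224 L/s.

Q ≈ 224 L/s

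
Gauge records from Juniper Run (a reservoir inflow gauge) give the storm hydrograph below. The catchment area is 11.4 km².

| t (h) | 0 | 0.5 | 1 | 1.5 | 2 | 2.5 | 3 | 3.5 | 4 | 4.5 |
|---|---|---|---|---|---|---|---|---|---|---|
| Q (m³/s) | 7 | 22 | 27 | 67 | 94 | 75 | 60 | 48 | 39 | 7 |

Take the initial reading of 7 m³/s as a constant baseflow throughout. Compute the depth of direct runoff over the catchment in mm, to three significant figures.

Direct runoff: 0.0, 15.0, 20.0, 60.0, 87.0, 68.0, 53.0, 41.0, 32.0, 0.0 m³/s; ΣQ_DR = 376.0 m³/s.
V = ΣQ_DR · Δt = 376.0 × 1800 s = 6.768 × 10^5 m³.
Over A = 11.4 km², depth = V / A = 59.4 mm.

d ≈ 59.4 mm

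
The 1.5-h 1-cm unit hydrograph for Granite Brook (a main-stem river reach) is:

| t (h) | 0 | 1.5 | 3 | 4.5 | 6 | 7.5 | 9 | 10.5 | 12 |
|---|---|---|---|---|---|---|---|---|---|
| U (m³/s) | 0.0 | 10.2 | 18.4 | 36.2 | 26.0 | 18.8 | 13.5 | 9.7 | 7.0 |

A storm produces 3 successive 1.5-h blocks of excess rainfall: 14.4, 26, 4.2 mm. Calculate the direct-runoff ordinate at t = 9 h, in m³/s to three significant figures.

Q ≈ 79.2 m³/s

By discrete convolution, Q_j = Σ (P_i / 10 mm) · U_{j−i}.
At t = 9 h (j=6): Q = (14.4/10)·13.5 + (26/10)·18.8 + (4.2/10)·26.0 = 79.2 m³/s.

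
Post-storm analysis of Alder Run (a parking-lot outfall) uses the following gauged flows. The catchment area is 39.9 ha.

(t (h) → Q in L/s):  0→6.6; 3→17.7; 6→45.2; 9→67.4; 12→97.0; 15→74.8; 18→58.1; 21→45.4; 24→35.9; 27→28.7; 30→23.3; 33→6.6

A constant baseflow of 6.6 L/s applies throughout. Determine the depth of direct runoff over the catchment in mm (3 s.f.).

d ≈ 11.6 mm

Direct runoff: 0.0, 11.1, 38.6, 60.8, 90.4, 68.2, 51.5, 38.8, 29.3, 22.1, 16.7, 0.0 L/s; ΣQ_DR = 427.5 L/s.
V = ΣQ_DR · Δt = 427.5 × 10800 s = 4.617 × 10^6 L.
Over A = 39.9 ha, depth = V / A = 11.6 mm.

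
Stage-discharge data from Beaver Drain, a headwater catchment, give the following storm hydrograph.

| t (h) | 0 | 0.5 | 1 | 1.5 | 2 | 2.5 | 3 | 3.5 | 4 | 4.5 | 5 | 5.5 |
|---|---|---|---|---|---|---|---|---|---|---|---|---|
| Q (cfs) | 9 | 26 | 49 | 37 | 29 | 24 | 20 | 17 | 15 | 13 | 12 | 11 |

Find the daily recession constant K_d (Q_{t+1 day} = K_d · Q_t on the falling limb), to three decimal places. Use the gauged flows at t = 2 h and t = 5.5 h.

K_d ≈ 0.001

Between t = 2 h and t = 5.5 h the flow falls from 29 to 11 cfs over 7×0.5 h = 3.5 h.
Per-interval ratio K = (11/29)^(1/7) = 0.8707; K_d = K^(24/0.5) = 0.001.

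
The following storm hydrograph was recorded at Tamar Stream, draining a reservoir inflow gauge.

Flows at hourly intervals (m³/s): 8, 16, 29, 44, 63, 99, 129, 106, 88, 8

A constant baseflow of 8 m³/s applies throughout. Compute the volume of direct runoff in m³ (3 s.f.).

V ≈ 1.84 × 10^6 m³

Direct-runoff ordinates (Q − Q_b): 0.0, 8.0, 21.0, 36.0, 55.0, 91.0, 121.0, 98.0, 80.0, 0.0 m³/s.
ΣQ_DR = 510.0 m³/s.
With Δt = 1 h = 3600 s, V = ΣQ_DR · Δt = 510.0 × 3600 = 1.84 × 10^6 m³.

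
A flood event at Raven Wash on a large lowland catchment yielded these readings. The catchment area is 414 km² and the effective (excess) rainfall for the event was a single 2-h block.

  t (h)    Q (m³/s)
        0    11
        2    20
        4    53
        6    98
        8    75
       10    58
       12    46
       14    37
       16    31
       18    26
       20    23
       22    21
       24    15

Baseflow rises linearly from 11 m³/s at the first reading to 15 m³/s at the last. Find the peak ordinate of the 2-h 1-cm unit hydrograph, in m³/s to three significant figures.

Direct runoff: 0.00, 8.67, 41.33, 86.00, 62.67, 45.33, 33.00, 23.67, 17.33, 12.00, 8.67, 6.33, 0.00 m³/s; ΣQ_DR = 345.0 m³/s, peak = 86.00 m³/s.
Runoff depth d = ΣQ_DR·Δt / A = 345.0 × 7200 / (414 km²) = 6.000 mm.
The 1-cm UH is the DRH scaled by (10 mm)/d, so U_p = 86.00 × 10/6.000 = 143 m³/s.

U_p ≈ 143 m³/s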